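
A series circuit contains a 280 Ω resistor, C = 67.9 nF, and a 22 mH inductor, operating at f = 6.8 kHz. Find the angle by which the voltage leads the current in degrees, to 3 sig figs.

64.8°

ω = 2πf = 42730 rad/s
X_L = ωL = 940 Ω
X_C = 1/(ωC) = 345 Ω
Net reactance X = X_L − X_C = 595 Ω
Z = 280 + j595 Ω
|Z| = √(280² + 595²) = 658 Ω
∠Z = arctan(595/280) = 64.8°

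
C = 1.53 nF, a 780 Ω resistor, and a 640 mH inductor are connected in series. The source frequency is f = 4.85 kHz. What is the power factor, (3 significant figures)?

ω = 2πf = 30470 rad/s
X_L = ωL = 19500 Ω
X_C = 1/(ωC) = 21400 Ω
Net reactance X = X_L − X_C = -1950 Ω
Z = 780 − j1950 Ω
|Z| = √(780² + 1950²) = 2100 Ω
∠Z = arctan(-1950/780) = -68.1°
cos φ = cos(-68.1°) = 0.372

0.372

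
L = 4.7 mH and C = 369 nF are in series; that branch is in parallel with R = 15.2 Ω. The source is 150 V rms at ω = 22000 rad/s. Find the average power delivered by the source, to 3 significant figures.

X_L = ωL = 103 Ω
X_C = 1/(ωC) = 123 Ω
Branch 1: Z₁ = R = 15.2 Ω
Branch 2 (series LC): Z₂ = j(X_L − X_C) = −j19.8 Ω
Parallel: Z = Z₁Z₂/(Z₁+Z₂), |Z| = 12.1 Ω, ∠Z = -37.5°
I = V/|Z| = 12.4 A
P = VI cos φ = 150 × 12.4 × cos(-37.5°) = 1.48 kW

1.48 kW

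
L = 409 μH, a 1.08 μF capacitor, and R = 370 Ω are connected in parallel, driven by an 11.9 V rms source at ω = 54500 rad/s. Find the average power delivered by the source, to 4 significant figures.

382.7 mW

X_L = ωL = 22.29 Ω
X_C = 1/(ωC) = 16.99 Ω
Parallel: admittances add. Y = 1/R + 1/(jωL) + jωC
Y = (0.002703 + j0.01400) S
|Y| = 0.01426 S → |Z| = 1/|Y| = 70.14 Ω, ∠Z = −∠Y = -79.07°
I = V/|Z| = 169.7 mA
P = VI cos φ = 11.9 × 0.1697 × cos(-79.07°) = 382.7 mW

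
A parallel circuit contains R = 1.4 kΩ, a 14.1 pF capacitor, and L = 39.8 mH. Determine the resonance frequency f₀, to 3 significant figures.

212 kHz

ω₀ = 1/√(LC) = 1/√(0.0398 × 1.41e-11) = 1.335e+06 rad/s
f₀ = ω₀/(2π) = 212 kHz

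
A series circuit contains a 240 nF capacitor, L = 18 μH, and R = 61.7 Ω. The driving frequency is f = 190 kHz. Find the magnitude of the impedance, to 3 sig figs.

64.3 Ω

ω = 2πf = 1.194e+06 rad/s
X_L = ωL = 21.5 Ω
X_C = 1/(ωC) = 3.49 Ω
Net reactance X = X_L − X_C = 18.0 Ω
Z = 61.7 + j18.0 Ω
|Z| = √(61.7² + 18.0²) = 64.3 Ω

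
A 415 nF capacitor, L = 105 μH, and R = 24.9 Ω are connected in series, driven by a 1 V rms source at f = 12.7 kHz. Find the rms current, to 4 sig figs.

30.21 mA

ω = 2πf = 79800 rad/s
X_L = ωL = 8.379 Ω
X_C = 1/(ωC) = 30.20 Ω
Net reactance X = X_L − X_C = -21.82 Ω
Z = 24.90 − j21.82 Ω
|Z| = √(24.90² + 21.82²) = 33.11 Ω
I = V/|Z| = 1/33.11 = 30.21 mA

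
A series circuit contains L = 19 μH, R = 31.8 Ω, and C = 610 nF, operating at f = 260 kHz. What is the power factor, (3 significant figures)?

0.727

ω = 2πf = 1.634e+06 rad/s
X_L = ωL = 31.0 Ω
X_C = 1/(ωC) = 1.00 Ω
Net reactance X = X_L − X_C = 30.0 Ω
Z = 31.8 + j30.0 Ω
|Z| = √(31.8² + 30.0²) = 43.7 Ω
∠Z = arctan(30.0/31.8) = 43.4°
cos φ = cos(43.4°) = 0.727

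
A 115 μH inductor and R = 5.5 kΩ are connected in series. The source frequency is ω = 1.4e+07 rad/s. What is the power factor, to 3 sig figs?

0.960

X_L = ωL = 1610 Ω
Z = 5500 + j1610 Ω
|Z| = √(5500² + 1610²) = 5730 Ω
∠Z = arctan(1610/5500) = 16.3°
cos φ = cos(16.3°) = 0.960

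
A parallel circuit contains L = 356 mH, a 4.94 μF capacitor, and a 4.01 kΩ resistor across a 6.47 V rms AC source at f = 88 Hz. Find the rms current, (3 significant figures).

15.3 mA

ω = 2πf = 552.9 rad/s
X_L = ωL = 197 Ω
X_C = 1/(ωC) = 366 Ω
Parallel: admittances add. Y = 1/R + 1/(jωL) + jωC
Y = (0.000249 − j0.00235) S
|Y| = 0.00236 S → |Z| = 1/|Y| = 423 Ω, ∠Z = −∠Y = 83.9°
I = V/|Z| = 6.47/423 = 15.3 mA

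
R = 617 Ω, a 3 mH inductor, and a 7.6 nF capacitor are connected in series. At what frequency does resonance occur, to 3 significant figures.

33.3 kHz

ω₀ = 1/√(LC) = 1/√(0.003 × 7.6e-09) = 209400 rad/s
f₀ = ω₀/(2π) = 33.3 kHz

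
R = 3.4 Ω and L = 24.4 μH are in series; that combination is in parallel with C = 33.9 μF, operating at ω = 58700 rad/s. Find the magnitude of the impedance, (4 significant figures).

0.5260 Ω

X_L = ωL = 1.432 Ω
X_C = 1/(ωC) = 0.5025 Ω
Branch 1 (R+jX_L): Z₁ = 3.400 + j1.432 Ω, |Z₁| = 3.689 Ω
Branch 2 (−jX_C): Z₂ = −j0.5025 Ω
Parallel: Z = Z₁Z₂/(Z₁+Z₂), |Z| = 0.5260 Ω, ∠Z = -82.45°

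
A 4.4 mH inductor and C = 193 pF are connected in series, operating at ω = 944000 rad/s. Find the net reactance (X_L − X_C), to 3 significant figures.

X_L = ωL = 4150 Ω
X_C = 1/(ωC) = 5490 Ω
X = 4150 − 5490 = -1340 Ω

-1340 Ω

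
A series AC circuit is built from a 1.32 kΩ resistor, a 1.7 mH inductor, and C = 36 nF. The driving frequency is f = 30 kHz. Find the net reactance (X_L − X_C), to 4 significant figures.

ω = 2πf = 188500 rad/s
X_L = ωL = 320.4 Ω
X_C = 1/(ωC) = 147.4 Ω
X = 320.4 − 147.4 = 173.1 Ω

173.1 Ω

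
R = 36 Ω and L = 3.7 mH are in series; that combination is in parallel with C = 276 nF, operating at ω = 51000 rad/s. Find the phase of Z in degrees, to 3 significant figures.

-83.8°

X_L = ωL = 189 Ω
X_C = 1/(ωC) = 71.0 Ω
Branch 1 (R+jX_L): Z₁ = 36.0 + j189 Ω, |Z₁| = 192 Ω
Branch 2 (−jX_C): Z₂ = −j71.0 Ω
Parallel: Z = Z₁Z₂/(Z₁+Z₂), |Z| = 111 Ω, ∠Z = -83.8°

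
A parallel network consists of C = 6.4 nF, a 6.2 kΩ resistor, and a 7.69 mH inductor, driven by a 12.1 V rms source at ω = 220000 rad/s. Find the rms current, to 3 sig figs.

X_L = ωL = 1690 Ω
X_C = 1/(ωC) = 710 Ω
Parallel: admittances add. Y = 1/R + 1/(jωL) + jωC
Y = (0.000161 + j0.000817) S
|Y| = 0.000833 S → |Z| = 1/|Y| = 1200 Ω, ∠Z = −∠Y = -78.8°
I = V/|Z| = 12.1/1200 = 10.1 mA

10.1 mA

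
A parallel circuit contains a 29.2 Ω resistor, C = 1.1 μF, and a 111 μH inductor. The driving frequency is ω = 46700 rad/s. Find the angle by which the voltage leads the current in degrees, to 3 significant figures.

76.4°

X_L = ωL = 5.18 Ω
X_C = 1/(ωC) = 19.5 Ω
Parallel: admittances add. Y = 1/R + 1/(jωL) + jωC
Y = (0.0342 − j0.142) S
|Y| = 0.146 S → |Z| = 1/|Y| = 6.87 Ω, ∠Z = −∠Y = 76.4°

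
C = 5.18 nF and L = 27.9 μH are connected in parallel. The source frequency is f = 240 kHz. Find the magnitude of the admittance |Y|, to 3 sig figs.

ω = 2πf = 1.508e+06 rad/s
X_L = ωL = 42.1 Ω
X_C = 1/(ωC) = 128 Ω
Parallel: admittances add. Y = 1/(jωL) + jωC
Y = (0 − j0.0160) S
|Y| = 0.0160 S → |Z| = 1/|Y| = 62.7 Ω, ∠Z = −∠Y = 90.0°

16.0 mS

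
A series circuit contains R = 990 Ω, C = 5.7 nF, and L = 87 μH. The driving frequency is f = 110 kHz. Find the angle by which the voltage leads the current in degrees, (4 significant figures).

ω = 2πf = 691200 rad/s
X_L = ωL = 60.13 Ω
X_C = 1/(ωC) = 253.8 Ω
Net reactance X = X_L − X_C = -193.7 Ω
Z = 990.0 − j193.7 Ω
|Z| = √(990.0² + 193.7²) = 1009 Ω
∠Z = arctan(-193.7/990.0) = -11.07°

-11.07°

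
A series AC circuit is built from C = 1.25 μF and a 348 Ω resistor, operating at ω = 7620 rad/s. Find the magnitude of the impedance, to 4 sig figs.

X_C = 1/(ωC) = 105.0 Ω
Z = 348.0 − j105.0 Ω
|Z| = √(348.0² + 105.0²) = 363.5 Ω

363.5 Ω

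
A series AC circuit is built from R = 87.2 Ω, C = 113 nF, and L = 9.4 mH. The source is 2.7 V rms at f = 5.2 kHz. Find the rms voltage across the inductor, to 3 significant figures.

8.78 V

ω = 2πf = 32670 rad/s
X_L = ωL = 307 Ω
X_C = 1/(ωC) = 271 Ω
Net reactance X = X_L − X_C = 36.3 Ω
Z = 87.2 + j36.3 Ω
|Z| = √(87.2² + 36.3²) = 94.4 Ω
I = V/|Z| = 28.6 mA
V_L = I·|Z_L| = 0.0286 × 307 = 8.78 V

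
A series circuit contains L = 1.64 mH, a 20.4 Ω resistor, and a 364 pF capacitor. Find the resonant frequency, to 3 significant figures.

206 kHz

ω₀ = 1/√(LC) = 1/√(0.00164 × 3.64e-10) = 1.294e+06 rad/s
f₀ = ω₀/(2π) = 206 kHz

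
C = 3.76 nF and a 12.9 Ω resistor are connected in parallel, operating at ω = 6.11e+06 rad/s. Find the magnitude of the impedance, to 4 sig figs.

X_C = 1/(ωC) = 43.53 Ω
Parallel: admittances add. Y = 1/R + jωC
Y = (0.07752 + j0.02297) S
|Y| = 0.08085 S → |Z| = 1/|Y| = 12.37 Ω, ∠Z = −∠Y = -16.51°

12.37 Ω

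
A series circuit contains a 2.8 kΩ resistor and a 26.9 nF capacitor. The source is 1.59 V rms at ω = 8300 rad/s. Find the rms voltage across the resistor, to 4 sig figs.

0.8428 V

X_C = 1/(ωC) = 4479 Ω
Z = 2800 − j4479 Ω
|Z| = √(2800² + 4479²) = 5282 Ω
I = V/|Z| = 301.0 μA
V_R = I·|Z_R| = 0.0003010 × 2800 = 0.8428 V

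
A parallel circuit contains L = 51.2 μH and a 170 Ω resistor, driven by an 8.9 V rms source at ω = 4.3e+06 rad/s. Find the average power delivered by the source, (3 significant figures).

X_L = ωL = 220 Ω
Parallel: admittances add. Y = 1/R + 1/(jωL)
Y = (0.00588 − j0.00454) S
|Y| = 0.00743 S → |Z| = 1/|Y| = 135 Ω, ∠Z = −∠Y = 37.7°
I = V/|Z| = 66.1 mA
P = VI cos φ = 8.9 × 0.0661 × cos(37.7°) = 466 mW

466 mW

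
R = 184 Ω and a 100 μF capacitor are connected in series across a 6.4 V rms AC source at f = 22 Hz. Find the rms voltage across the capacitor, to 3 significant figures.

2.34 V

ω = 2πf = 138.2 rad/s
X_C = 1/(ωC) = 72.3 Ω
Z = 184 − j72.3 Ω
|Z| = √(184² + 72.3²) = 198 Ω
I = V/|Z| = 32.4 mA
V_C = I·|Z_C| = 0.0324 × 72.3 = 2.34 V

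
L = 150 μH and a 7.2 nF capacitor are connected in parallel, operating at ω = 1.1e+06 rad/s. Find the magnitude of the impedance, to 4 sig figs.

537.8 Ω

X_L = ωL = 165.0 Ω
X_C = 1/(ωC) = 126.3 Ω
Parallel: admittances add. Y = 1/(jωL) + jωC
Y = (0 + j0.001859) S
|Y| = 0.001859 S → |Z| = 1/|Y| = 537.8 Ω, ∠Z = −∠Y = -90.00°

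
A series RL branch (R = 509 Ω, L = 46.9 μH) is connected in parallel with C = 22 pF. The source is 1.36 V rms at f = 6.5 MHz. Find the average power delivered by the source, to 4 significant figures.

ω = 2πf = 4.084e+07 rad/s
X_L = ωL = 1915 Ω
X_C = 1/(ωC) = 1113 Ω
Branch 1 (R+jX_L): Z₁ = 509.0 + j1915 Ω, |Z₁| = 1982 Ω
Branch 2 (−jX_C): Z₂ = −j1113 Ω
Parallel: Z = Z₁Z₂/(Z₁+Z₂), |Z| = 2321 Ω, ∠Z = -72.49°
I = V/|Z| = 585.9 μA
P = VI cos φ = 1.36 × 0.0005859 × cos(-72.49°) = 239.7 μW

239.7 μW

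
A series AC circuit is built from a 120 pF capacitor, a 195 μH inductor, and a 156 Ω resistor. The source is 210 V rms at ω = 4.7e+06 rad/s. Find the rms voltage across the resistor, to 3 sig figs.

X_L = ωL = 916 Ω
X_C = 1/(ωC) = 1770 Ω
Net reactance X = X_L − X_C = -857 Ω
Z = 156 − j857 Ω
|Z| = √(156² + 857²) = 871 Ω
I = V/|Z| = 241 mA
V_R = I·|Z_R| = 0.241 × 156 = 37.6 V

37.6 V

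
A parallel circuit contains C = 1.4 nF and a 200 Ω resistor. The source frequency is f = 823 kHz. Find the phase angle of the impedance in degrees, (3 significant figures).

-55.4°

ω = 2πf = 5.171e+06 rad/s
X_C = 1/(ωC) = 138 Ω
Parallel: admittances add. Y = 1/R + jωC
Y = (0.00500 + j0.00724) S
|Y| = 0.00880 S → |Z| = 1/|Y| = 114 Ω, ∠Z = −∠Y = -55.4°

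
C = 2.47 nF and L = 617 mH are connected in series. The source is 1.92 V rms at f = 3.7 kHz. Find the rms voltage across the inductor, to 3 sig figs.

ω = 2πf = 23250 rad/s
X_L = ωL = 14300 Ω
X_C = 1/(ωC) = 17400 Ω
Net reactance X = X_L − X_C = -3070 Ω
Z = − j3070 Ω
|Z| = √(0² + 3070²) = 3070 Ω
I = V/|Z| = 625 μA
V_L = I·|Z_L| = 0.000625 × 14300 = 8.97 V

8.97 V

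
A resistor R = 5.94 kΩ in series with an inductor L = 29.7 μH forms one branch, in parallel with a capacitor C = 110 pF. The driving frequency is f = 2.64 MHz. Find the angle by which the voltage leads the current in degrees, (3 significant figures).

-84.7°

ω = 2πf = 1.659e+07 rad/s
X_L = ωL = 493 Ω
X_C = 1/(ωC) = 548 Ω
Branch 1 (R+jX_L): Z₁ = 5940 + j493 Ω, |Z₁| = 5960 Ω
Branch 2 (−jX_C): Z₂ = −j548 Ω
Parallel: Z = Z₁Z₂/(Z₁+Z₂), |Z| = 550 Ω, ∠Z = -84.7°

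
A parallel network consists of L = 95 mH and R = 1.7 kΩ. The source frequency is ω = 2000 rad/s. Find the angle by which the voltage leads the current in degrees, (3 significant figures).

83.6°

X_L = ωL = 190 Ω
Parallel: admittances add. Y = 1/R + 1/(jωL)
Y = (0.000588 − j0.00526) S
|Y| = 0.00530 S → |Z| = 1/|Y| = 189 Ω, ∠Z = −∠Y = 83.6°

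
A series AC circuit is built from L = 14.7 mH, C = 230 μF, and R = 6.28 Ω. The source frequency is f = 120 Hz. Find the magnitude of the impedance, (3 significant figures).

ω = 2πf = 754.0 rad/s
X_L = ωL = 11.1 Ω
X_C = 1/(ωC) = 5.77 Ω
Net reactance X = X_L − X_C = 5.32 Ω
Z = 6.28 + j5.32 Ω
|Z| = √(6.28² + 5.32²) = 8.23 Ω

8.23 Ω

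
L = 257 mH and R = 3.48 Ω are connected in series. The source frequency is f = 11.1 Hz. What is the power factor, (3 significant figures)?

ω = 2πf = 69.74 rad/s
X_L = ωL = 17.9 Ω
Z = 3.48 + j17.9 Ω
|Z| = √(3.48² + 17.9²) = 18.3 Ω
∠Z = arctan(17.9/3.48) = 79.0°
cos φ = cos(79.0°) = 0.191

0.191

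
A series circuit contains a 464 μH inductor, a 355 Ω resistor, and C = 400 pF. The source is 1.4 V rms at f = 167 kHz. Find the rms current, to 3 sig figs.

ω = 2πf = 1.049e+06 rad/s
X_L = ωL = 487 Ω
X_C = 1/(ωC) = 2380 Ω
Net reactance X = X_L − X_C = -1900 Ω
Z = 355 − j1900 Ω
|Z| = √(355² + 1900²) = 1930 Ω
I = V/|Z| = 1.4/1930 = 726 μA

726 μA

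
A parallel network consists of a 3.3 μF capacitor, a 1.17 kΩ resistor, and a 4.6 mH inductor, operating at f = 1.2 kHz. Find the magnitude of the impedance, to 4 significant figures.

247.4 Ω

ω = 2πf = 7540 rad/s
X_L = ωL = 34.68 Ω
X_C = 1/(ωC) = 40.19 Ω
Parallel: admittances add. Y = 1/R + 1/(jωL) + jωC
Y = (0.0008547 − j0.003951) S
|Y| = 0.004042 S → |Z| = 1/|Y| = 247.4 Ω, ∠Z = −∠Y = 77.79°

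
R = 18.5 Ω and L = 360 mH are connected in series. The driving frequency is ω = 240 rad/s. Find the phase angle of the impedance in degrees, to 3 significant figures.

X_L = ωL = 86.4 Ω
Z = 18.5 + j86.4 Ω
|Z| = √(18.5² + 86.4²) = 88.4 Ω
∠Z = arctan(86.4/18.5) = 77.9°

77.9°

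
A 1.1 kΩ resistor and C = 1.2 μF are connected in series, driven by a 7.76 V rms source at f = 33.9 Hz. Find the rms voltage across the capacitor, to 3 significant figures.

ω = 2πf = 213.0 rad/s
X_C = 1/(ωC) = 3910 Ω
Z = 1100 − j3910 Ω
|Z| = √(1100² + 3910²) = 4060 Ω
I = V/|Z| = 1.91 mA
V_C = I·|Z_C| = 0.00191 × 3910 = 7.47 V

7.47 V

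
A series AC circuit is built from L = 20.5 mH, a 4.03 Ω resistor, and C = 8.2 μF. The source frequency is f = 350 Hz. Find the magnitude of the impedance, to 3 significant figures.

ω = 2πf = 2199 rad/s
X_L = ωL = 45.1 Ω
X_C = 1/(ωC) = 55.5 Ω
Net reactance X = X_L − X_C = -10.4 Ω
Z = 4.03 − j10.4 Ω
|Z| = √(4.03² + 10.4²) = 11.1 Ω

11.1 Ω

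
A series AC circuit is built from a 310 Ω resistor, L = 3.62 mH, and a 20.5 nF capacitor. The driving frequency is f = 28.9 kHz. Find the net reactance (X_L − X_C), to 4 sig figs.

388.7 Ω

ω = 2πf = 181600 rad/s
X_L = ωL = 657.3 Ω
X_C = 1/(ωC) = 268.6 Ω
X = 657.3 − 268.6 = 388.7 Ω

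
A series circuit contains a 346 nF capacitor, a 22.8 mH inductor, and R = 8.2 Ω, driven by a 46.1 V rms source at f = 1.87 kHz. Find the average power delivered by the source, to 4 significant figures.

ω = 2πf = 11750 rad/s
X_L = ωL = 267.9 Ω
X_C = 1/(ωC) = 246.0 Ω
Net reactance X = X_L − X_C = 21.91 Ω
Z = 8.200 + j21.91 Ω
|Z| = √(8.200² + 21.91²) = 23.39 Ω
∠Z = arctan(21.91/8.200) = 69.48°
I = V/|Z| = 1.971 A
P = VI cos φ = 46.1 × 1.971 × cos(69.48°) = 31.85 W

31.85 W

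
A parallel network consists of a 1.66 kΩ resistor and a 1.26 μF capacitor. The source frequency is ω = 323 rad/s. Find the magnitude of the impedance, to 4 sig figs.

1376 Ω

X_C = 1/(ωC) = 2457 Ω
Parallel: admittances add. Y = 1/R + jωC
Y = (0.0006024 + j0.0004070) S
|Y| = 0.0007270 S → |Z| = 1/|Y| = 1376 Ω, ∠Z = −∠Y = -34.04°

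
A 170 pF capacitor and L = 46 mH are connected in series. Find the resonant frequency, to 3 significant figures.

ω₀ = 1/√(LC) = 1/√(0.046 × 1.7e-10) = 357600 rad/s
f₀ = ω₀/(2π) = 56.9 kHz

56.9 kHz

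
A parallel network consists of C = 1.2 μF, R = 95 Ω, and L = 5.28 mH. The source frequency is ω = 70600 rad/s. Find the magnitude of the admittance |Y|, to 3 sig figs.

X_L = ωL = 373 Ω
X_C = 1/(ωC) = 11.8 Ω
Parallel: admittances add. Y = 1/R + 1/(jωL) + jωC
Y = (0.0105 + j0.0820) S
|Y| = 0.0827 S → |Z| = 1/|Y| = 12.1 Ω, ∠Z = −∠Y = -82.7°

82.7 mS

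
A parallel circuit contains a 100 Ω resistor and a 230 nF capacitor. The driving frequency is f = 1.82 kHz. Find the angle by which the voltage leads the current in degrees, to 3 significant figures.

ω = 2πf = 11440 rad/s
X_C = 1/(ωC) = 380 Ω
Parallel: admittances add. Y = 1/R + jωC
Y = (0.0100 + j0.00263) S
|Y| = 0.0103 S → |Z| = 1/|Y| = 96.7 Ω, ∠Z = −∠Y = -14.7°

-14.7°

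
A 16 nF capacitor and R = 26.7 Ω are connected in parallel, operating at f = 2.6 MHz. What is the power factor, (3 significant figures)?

ω = 2πf = 1.634e+07 rad/s
X_C = 1/(ωC) = 3.83 Ω
Parallel: admittances add. Y = 1/R + jωC
Y = (0.0375 + j0.261) S
|Y| = 0.264 S → |Z| = 1/|Y| = 3.79 Ω, ∠Z = −∠Y = -81.8°
cos φ = cos(-81.8°) = 0.142

0.142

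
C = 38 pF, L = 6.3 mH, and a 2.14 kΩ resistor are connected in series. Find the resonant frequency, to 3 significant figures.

ω₀ = 1/√(LC) = 1/√(0.0063 × 3.8e-11) = 2.044e+06 rad/s
f₀ = ω₀/(2π) = 325 kHz

325 kHz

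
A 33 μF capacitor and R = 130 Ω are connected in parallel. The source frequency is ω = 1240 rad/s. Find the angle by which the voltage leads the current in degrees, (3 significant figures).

X_C = 1/(ωC) = 24.4 Ω
Parallel: admittances add. Y = 1/R + jωC
Y = (0.00769 + j0.0409) S
|Y| = 0.0416 S → |Z| = 1/|Y| = 24.0 Ω, ∠Z = −∠Y = -79.4°

-79.4°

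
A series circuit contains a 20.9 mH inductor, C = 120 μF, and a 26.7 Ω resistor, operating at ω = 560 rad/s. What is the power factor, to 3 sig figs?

0.993

X_L = ωL = 11.7 Ω
X_C = 1/(ωC) = 14.9 Ω
Net reactance X = X_L − X_C = -3.18 Ω
Z = 26.7 − j3.18 Ω
|Z| = √(26.7² + 3.18²) = 26.9 Ω
∠Z = arctan(-3.18/26.7) = -6.79°
cos φ = cos(-6.79°) = 0.993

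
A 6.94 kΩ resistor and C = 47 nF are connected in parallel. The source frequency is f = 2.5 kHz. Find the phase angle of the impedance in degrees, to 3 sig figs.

-79.0°

ω = 2πf = 15710 rad/s
X_C = 1/(ωC) = 1350 Ω
Parallel: admittances add. Y = 1/R + jωC
Y = (0.000144 + j0.000738) S
|Y| = 0.000752 S → |Z| = 1/|Y| = 1330 Ω, ∠Z = −∠Y = -79.0°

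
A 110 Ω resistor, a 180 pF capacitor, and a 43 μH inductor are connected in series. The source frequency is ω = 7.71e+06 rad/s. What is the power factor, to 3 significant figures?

0.272

X_L = ωL = 332 Ω
X_C = 1/(ωC) = 721 Ω
Net reactance X = X_L − X_C = -389 Ω
Z = 110 − j389 Ω
|Z| = √(110² + 389²) = 404 Ω
∠Z = arctan(-389/110) = -74.2°
cos φ = cos(-74.2°) = 0.272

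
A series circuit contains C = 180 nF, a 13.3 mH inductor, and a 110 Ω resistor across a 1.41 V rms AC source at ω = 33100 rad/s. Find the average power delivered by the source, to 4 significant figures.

X_L = ωL = 440.2 Ω
X_C = 1/(ωC) = 167.8 Ω
Net reactance X = X_L − X_C = 272.4 Ω
Z = 110.0 + j272.4 Ω
|Z| = √(110.0² + 272.4²) = 293.8 Ω
∠Z = arctan(272.4/110.0) = 68.01°
I = V/|Z| = 4.800 mA
P = VI cos φ = 1.41 × 0.004800 × cos(68.01°) = 2.534 mW

2.534 mW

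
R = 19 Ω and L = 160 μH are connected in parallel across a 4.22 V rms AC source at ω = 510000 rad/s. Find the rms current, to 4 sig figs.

X_L = ωL = 81.60 Ω
Parallel: admittances add. Y = 1/R + 1/(jωL)
Y = (0.05263 − j0.01225) S
|Y| = 0.05404 S → |Z| = 1/|Y| = 18.50 Ω, ∠Z = −∠Y = 13.11°
I = V/|Z| = 4.22/18.50 = 228.0 mA

228.0 mA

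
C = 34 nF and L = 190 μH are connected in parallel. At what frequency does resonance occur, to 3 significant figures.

ω₀ = 1/√(LC) = 1/√(0.00019 × 3.4e-08) = 393400 rad/s
f₀ = ω₀/(2π) = 62.6 kHz

62.6 kHz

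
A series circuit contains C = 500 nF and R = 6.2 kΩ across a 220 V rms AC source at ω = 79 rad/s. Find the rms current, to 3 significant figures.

8.44 mA

X_C = 1/(ωC) = 25300 Ω
Z = 6200 − j25300 Ω
|Z| = √(6200² + 25300²) = 26100 Ω
I = V/|Z| = 220/26100 = 8.44 mA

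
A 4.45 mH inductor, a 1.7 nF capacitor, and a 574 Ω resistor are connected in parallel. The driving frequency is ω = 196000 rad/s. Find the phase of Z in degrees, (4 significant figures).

X_L = ωL = 872.2 Ω
X_C = 1/(ωC) = 3001 Ω
Parallel: admittances add. Y = 1/R + 1/(jωL) + jωC
Y = (0.001742 − j0.0008133) S
|Y| = 0.001923 S → |Z| = 1/|Y| = 520.1 Ω, ∠Z = −∠Y = 25.03°

25.03°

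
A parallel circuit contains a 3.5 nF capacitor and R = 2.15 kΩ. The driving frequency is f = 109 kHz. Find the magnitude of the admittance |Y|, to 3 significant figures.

2.44 mS

ω = 2πf = 684900 rad/s
X_C = 1/(ωC) = 417 Ω
Parallel: admittances add. Y = 1/R + jωC
Y = (0.000465 + j0.00240) S
|Y| = 0.00244 S → |Z| = 1/|Y| = 410 Ω, ∠Z = −∠Y = -79.0°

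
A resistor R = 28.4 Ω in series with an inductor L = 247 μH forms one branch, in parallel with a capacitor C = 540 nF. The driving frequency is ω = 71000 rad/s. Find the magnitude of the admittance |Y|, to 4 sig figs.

34.07 mS

X_L = ωL = 17.54 Ω
X_C = 1/(ωC) = 26.08 Ω
Branch 1 (R+jX_L): Z₁ = 28.40 + j17.54 Ω, |Z₁| = 33.38 Ω
Branch 2 (−jX_C): Z₂ = −j26.08 Ω
Parallel: Z = Z₁Z₂/(Z₁+Z₂), |Z| = 29.35 Ω, ∠Z = -41.56°
|Y| = 1/|Z| = 34.07 mS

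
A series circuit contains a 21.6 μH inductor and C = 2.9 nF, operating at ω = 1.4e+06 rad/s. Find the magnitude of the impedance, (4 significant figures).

X_L = ωL = 30.24 Ω
X_C = 1/(ωC) = 246.3 Ω
Net reactance X = X_L − X_C = -216.1 Ω
Z = − j216.1 Ω
|Z| = √(0² + 216.1²) = 216.1 Ω

216.1 Ω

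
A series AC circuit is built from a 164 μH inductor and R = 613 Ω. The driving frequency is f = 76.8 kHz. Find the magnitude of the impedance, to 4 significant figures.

618.1 Ω

ω = 2πf = 482500 rad/s
X_L = ωL = 79.14 Ω
Z = 613.0 + j79.14 Ω
|Z| = √(613.0² + 79.14²) = 618.1 Ω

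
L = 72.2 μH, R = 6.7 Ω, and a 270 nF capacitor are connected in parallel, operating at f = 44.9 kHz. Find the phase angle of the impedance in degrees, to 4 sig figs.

ω = 2πf = 282100 rad/s
X_L = ωL = 20.37 Ω
X_C = 1/(ωC) = 13.13 Ω
Parallel: admittances add. Y = 1/R + 1/(jωL) + jωC
Y = (0.1493 + j0.02708) S
|Y| = 0.1517 S → |Z| = 1/|Y| = 6.592 Ω, ∠Z = −∠Y = -10.28°

-10.28°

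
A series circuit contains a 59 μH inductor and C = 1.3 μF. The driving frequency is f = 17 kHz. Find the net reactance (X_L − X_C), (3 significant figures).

-0.900 Ω

ω = 2πf = 106800 rad/s
X_L = ωL = 6.30 Ω
X_C = 1/(ωC) = 7.20 Ω
X = 6.30 − 7.20 = -0.900 Ω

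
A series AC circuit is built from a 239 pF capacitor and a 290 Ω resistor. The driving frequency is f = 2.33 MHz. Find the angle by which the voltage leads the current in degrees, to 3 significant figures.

ω = 2πf = 1.464e+07 rad/s
X_C = 1/(ωC) = 286 Ω
Z = 290 − j286 Ω
|Z| = √(290² + 286²) = 407 Ω
∠Z = arctan(-286/290) = -44.6°

-44.6°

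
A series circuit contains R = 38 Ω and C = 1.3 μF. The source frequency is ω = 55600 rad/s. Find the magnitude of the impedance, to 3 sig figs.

X_C = 1/(ωC) = 13.8 Ω
Z = 38.0 − j13.8 Ω
|Z| = √(38.0² + 13.8²) = 40.4 Ω

40.4 Ω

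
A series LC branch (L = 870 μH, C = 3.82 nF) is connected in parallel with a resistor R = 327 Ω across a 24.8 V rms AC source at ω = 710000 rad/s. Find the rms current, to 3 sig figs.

X_L = ωL = 618 Ω
X_C = 1/(ωC) = 369 Ω
Branch 1: Z₁ = R = 327 Ω
Branch 2 (series LC): Z₂ = j(X_L − X_C) = j249 Ω
Parallel: Z = Z₁Z₂/(Z₁+Z₂), |Z| = 198 Ω, ∠Z = 52.7°
I = V/|Z| = 24.8/198 = 125 mA

125 mA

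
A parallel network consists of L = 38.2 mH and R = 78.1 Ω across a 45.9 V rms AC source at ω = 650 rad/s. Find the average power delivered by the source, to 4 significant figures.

X_L = ωL = 24.83 Ω
Parallel: admittances add. Y = 1/R + 1/(jωL)
Y = (0.01280 − j0.04027) S
|Y| = 0.04226 S → |Z| = 1/|Y| = 23.66 Ω, ∠Z = −∠Y = 72.36°
I = V/|Z| = 1.940 A
P = VI cos φ = 45.9 × 1.940 × cos(72.36°) = 26.98 W

26.98 W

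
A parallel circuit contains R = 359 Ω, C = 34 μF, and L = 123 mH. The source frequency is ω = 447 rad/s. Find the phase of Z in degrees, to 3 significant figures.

X_L = ωL = 55.0 Ω
X_C = 1/(ωC) = 65.8 Ω
Parallel: admittances add. Y = 1/R + 1/(jωL) + jωC
Y = (0.00279 − j0.00299) S
|Y| = 0.00409 S → |Z| = 1/|Y| = 245 Ω, ∠Z = −∠Y = 47.0°

47.0°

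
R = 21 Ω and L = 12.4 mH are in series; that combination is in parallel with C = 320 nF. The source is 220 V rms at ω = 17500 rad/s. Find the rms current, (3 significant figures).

X_L = ωL = 217 Ω
X_C = 1/(ωC) = 179 Ω
Branch 1 (R+jX_L): Z₁ = 21.0 + j217 Ω, |Z₁| = 218 Ω
Branch 2 (−jX_C): Z₂ = −j179 Ω
Parallel: Z = Z₁Z₂/(Z₁+Z₂), |Z| = 889 Ω, ∠Z = -66.9°
I = V/|Z| = 220/889 = 247 mA

247 mA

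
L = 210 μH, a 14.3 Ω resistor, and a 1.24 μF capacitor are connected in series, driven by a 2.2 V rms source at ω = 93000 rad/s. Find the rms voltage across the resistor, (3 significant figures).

X_L = ωL = 19.5 Ω
X_C = 1/(ωC) = 8.67 Ω
Net reactance X = X_L − X_C = 10.9 Ω
Z = 14.3 + j10.9 Ω
|Z| = √(14.3² + 10.9²) = 18.0 Ω
I = V/|Z| = 123 mA
V_R = I·|Z_R| = 0.123 × 14.3 = 1.75 V

1.75 V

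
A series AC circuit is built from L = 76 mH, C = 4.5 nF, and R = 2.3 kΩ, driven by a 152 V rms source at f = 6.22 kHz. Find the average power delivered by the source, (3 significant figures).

4.20 W

ω = 2πf = 39080 rad/s
X_L = ωL = 2970 Ω
X_C = 1/(ωC) = 5690 Ω
Net reactance X = X_L − X_C = -2720 Ω
Z = 2300 − j2720 Ω
|Z| = √(2300² + 2720²) = 3560 Ω
∠Z = arctan(-2720/2300) = -49.7°
I = V/|Z| = 42.7 mA
P = VI cos φ = 152 × 0.0427 × cos(-49.7°) = 4.20 W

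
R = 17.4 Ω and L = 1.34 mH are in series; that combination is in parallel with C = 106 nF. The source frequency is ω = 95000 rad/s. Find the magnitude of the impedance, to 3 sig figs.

387 Ω

X_L = ωL = 127 Ω
X_C = 1/(ωC) = 99.3 Ω
Branch 1 (R+jX_L): Z₁ = 17.4 + j127 Ω, |Z₁| = 128 Ω
Branch 2 (−jX_C): Z₂ = −j99.3 Ω
Parallel: Z = Z₁Z₂/(Z₁+Z₂), |Z| = 387 Ω, ∠Z = -65.9°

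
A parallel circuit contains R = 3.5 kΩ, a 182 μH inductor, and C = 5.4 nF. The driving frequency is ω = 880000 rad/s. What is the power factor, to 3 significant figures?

X_L = ωL = 160 Ω
X_C = 1/(ωC) = 210 Ω
Parallel: admittances add. Y = 1/R + 1/(jωL) + jωC
Y = (0.000286 − j0.00149) S
|Y| = 0.00152 S → |Z| = 1/|Y| = 658 Ω, ∠Z = −∠Y = 79.2°
cos φ = cos(79.2°) = 0.188

0.188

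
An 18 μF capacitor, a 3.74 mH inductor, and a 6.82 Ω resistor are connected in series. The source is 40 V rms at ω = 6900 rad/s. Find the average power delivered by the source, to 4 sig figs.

30.17 W

X_L = ωL = 25.81 Ω
X_C = 1/(ωC) = 8.052 Ω
Net reactance X = X_L − X_C = 17.75 Ω
Z = 6.820 + j17.75 Ω
|Z| = √(6.820² + 17.75²) = 19.02 Ω
∠Z = arctan(17.75/6.820) = 68.99°
I = V/|Z| = 2.103 A
P = VI cos φ = 40 × 2.103 × cos(68.99°) = 30.17 W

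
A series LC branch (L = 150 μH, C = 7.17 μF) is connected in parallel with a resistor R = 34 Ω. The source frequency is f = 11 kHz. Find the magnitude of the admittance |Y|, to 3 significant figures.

ω = 2πf = 69120 rad/s
X_L = ωL = 10.4 Ω
X_C = 1/(ωC) = 2.02 Ω
Branch 1: Z₁ = R = 34.0 Ω
Branch 2 (series LC): Z₂ = j(X_L − X_C) = j8.35 Ω
Parallel: Z = Z₁Z₂/(Z₁+Z₂), |Z| = 8.11 Ω, ∠Z = 76.2°
|Y| = 1/|Z| = 123 mS

123 mS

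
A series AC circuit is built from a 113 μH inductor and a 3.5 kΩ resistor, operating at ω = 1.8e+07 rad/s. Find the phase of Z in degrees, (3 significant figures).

X_L = ωL = 2030 Ω
Z = 3500 + j2030 Ω
|Z| = √(3500² + 2030²) = 4050 Ω
∠Z = arctan(2030/3500) = 30.2°

30.2°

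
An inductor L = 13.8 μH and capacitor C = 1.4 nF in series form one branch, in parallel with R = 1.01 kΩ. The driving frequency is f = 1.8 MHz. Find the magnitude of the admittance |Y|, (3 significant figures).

ω = 2πf = 1.131e+07 rad/s
X_L = ωL = 156 Ω
X_C = 1/(ωC) = 63.2 Ω
Branch 1: Z₁ = R = 1010 Ω
Branch 2 (series LC): Z₂ = j(X_L − X_C) = j92.9 Ω
Parallel: Z = Z₁Z₂/(Z₁+Z₂), |Z| = 92.5 Ω, ∠Z = 84.7°
|Y| = 1/|Z| = 10.8 mS

10.8 mS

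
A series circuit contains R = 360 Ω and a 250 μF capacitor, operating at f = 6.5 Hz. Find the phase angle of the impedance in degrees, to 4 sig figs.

ω = 2πf = 40.84 rad/s
X_C = 1/(ωC) = 97.94 Ω
Z = 360.0 − j97.94 Ω
|Z| = √(360.0² + 97.94²) = 373.1 Ω
∠Z = arctan(-97.94/360.0) = -15.22°

-15.22°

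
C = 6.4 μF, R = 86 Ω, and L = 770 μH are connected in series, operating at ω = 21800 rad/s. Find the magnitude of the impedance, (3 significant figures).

X_L = ωL = 16.8 Ω
X_C = 1/(ωC) = 7.17 Ω
Net reactance X = X_L − X_C = 9.62 Ω
Z = 86.0 + j9.62 Ω
|Z| = √(86.0² + 9.62²) = 86.5 Ω

86.5 Ω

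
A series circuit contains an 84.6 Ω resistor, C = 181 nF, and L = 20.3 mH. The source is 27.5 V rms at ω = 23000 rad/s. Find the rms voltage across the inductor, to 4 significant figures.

X_L = ωL = 466.9 Ω
X_C = 1/(ωC) = 240.2 Ω
Net reactance X = X_L − X_C = 226.7 Ω
Z = 84.60 + j226.7 Ω
|Z| = √(84.60² + 226.7²) = 242.0 Ω
I = V/|Z| = 113.7 mA
V_L = I·|Z_L| = 0.1137 × 466.9 = 53.07 V

53.07 V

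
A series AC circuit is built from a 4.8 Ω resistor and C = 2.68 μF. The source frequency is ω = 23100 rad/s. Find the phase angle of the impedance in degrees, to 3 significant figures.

X_C = 1/(ωC) = 16.2 Ω
Z = 4.80 − j16.2 Ω
|Z| = √(4.80² + 16.2²) = 16.9 Ω
∠Z = arctan(-16.2/4.80) = -73.5°

-73.5°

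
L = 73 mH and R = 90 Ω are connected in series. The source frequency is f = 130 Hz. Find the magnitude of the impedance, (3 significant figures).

108 Ω

ω = 2πf = 816.8 rad/s
X_L = ωL = 59.6 Ω
Z = 90.0 + j59.6 Ω
|Z| = √(90.0² + 59.6²) = 108 Ω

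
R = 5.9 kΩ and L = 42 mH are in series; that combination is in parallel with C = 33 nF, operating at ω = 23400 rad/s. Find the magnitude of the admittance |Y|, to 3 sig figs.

763 μS

X_L = ωL = 983 Ω
X_C = 1/(ωC) = 1300 Ω
Branch 1 (R+jX_L): Z₁ = 5900 + j983 Ω, |Z₁| = 5980 Ω
Branch 2 (−jX_C): Z₂ = −j1300 Ω
Parallel: Z = Z₁Z₂/(Z₁+Z₂), |Z| = 1310 Ω, ∠Z = -77.5°
|Y| = 1/|Z| = 763 μS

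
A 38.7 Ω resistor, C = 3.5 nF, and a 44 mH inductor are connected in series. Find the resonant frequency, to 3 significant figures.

ω₀ = 1/√(LC) = 1/√(0.044 × 3.5e-09) = 80580 rad/s
f₀ = ω₀/(2π) = 12.8 kHz

12.8 kHz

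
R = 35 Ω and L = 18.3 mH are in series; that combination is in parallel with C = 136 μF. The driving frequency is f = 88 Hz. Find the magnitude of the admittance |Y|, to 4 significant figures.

72.54 mS

ω = 2πf = 552.9 rad/s
X_L = ωL = 10.12 Ω
X_C = 1/(ωC) = 13.30 Ω
Branch 1 (R+jX_L): Z₁ = 35.00 + j10.12 Ω, |Z₁| = 36.43 Ω
Branch 2 (−jX_C): Z₂ = −j13.30 Ω
Parallel: Z = Z₁Z₂/(Z₁+Z₂), |Z| = 13.79 Ω, ∠Z = -68.68°
|Y| = 1/|Z| = 72.54 mS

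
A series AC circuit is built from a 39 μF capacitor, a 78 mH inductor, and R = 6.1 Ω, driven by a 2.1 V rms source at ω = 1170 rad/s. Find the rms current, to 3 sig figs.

30.2 mA

X_L = ωL = 91.3 Ω
X_C = 1/(ωC) = 21.9 Ω
Net reactance X = X_L − X_C = 69.3 Ω
Z = 6.10 + j69.3 Ω
|Z| = √(6.10² + 69.3²) = 69.6 Ω
I = V/|Z| = 2.1/69.6 = 30.2 mA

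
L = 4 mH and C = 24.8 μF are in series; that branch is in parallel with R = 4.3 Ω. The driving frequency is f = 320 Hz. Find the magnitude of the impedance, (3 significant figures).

ω = 2πf = 2011 rad/s
X_L = ωL = 8.04 Ω
X_C = 1/(ωC) = 20.1 Ω
Branch 1: Z₁ = R = 4.30 Ω
Branch 2 (series LC): Z₂ = j(X_L − X_C) = −j12.0 Ω
Parallel: Z = Z₁Z₂/(Z₁+Z₂), |Z| = 4.05 Ω, ∠Z = -19.7°

4.05 Ω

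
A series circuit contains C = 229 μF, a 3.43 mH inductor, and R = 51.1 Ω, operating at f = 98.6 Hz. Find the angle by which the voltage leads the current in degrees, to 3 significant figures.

-5.50°

ω = 2πf = 619.5 rad/s
X_L = ωL = 2.12 Ω
X_C = 1/(ωC) = 7.05 Ω
Net reactance X = X_L − X_C = -4.92 Ω
Z = 51.1 − j4.92 Ω
|Z| = √(51.1² + 4.92²) = 51.3 Ω
∠Z = arctan(-4.92/51.1) = -5.50°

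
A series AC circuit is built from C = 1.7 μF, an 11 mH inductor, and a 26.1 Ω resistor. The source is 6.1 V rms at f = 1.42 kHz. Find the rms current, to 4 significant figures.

147.1 mA

ω = 2πf = 8922 rad/s
X_L = ωL = 98.14 Ω
X_C = 1/(ωC) = 65.93 Ω
Net reactance X = X_L − X_C = 32.21 Ω
Z = 26.10 + j32.21 Ω
|Z| = √(26.10² + 32.21²) = 41.46 Ω
I = V/|Z| = 6.1/41.46 = 147.1 mA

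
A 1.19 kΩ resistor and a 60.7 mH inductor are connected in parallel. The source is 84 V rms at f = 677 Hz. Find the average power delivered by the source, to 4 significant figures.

5.929 W

ω = 2πf = 4254 rad/s
X_L = ωL = 258.2 Ω
Parallel: admittances add. Y = 1/R + 1/(jωL)
Y = (0.0008403 − j0.003873) S
|Y| = 0.003963 S → |Z| = 1/|Y| = 252.3 Ω, ∠Z = −∠Y = 77.76°
I = V/|Z| = 332.9 mA
P = VI cos φ = 84 × 0.3329 × cos(77.76°) = 5.929 W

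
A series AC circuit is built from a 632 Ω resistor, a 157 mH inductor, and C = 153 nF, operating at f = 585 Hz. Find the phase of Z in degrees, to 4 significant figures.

ω = 2πf = 3676 rad/s
X_L = ωL = 577.1 Ω
X_C = 1/(ωC) = 1778 Ω
Net reactance X = X_L − X_C = -1201 Ω
Z = 632.0 − j1201 Ω
|Z| = √(632.0² + 1201²) = 1357 Ω
∠Z = arctan(-1201/632.0) = -62.25°

-62.25°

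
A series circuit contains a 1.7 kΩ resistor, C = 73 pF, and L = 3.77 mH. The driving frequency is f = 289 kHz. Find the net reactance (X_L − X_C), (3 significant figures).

-698 Ω

ω = 2πf = 1.816e+06 rad/s
X_L = ωL = 6850 Ω
X_C = 1/(ωC) = 7540 Ω
X = 6850 − 7540 = -698 Ω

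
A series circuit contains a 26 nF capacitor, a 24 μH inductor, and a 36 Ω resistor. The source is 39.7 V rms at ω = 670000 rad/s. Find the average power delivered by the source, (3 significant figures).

X_L = ωL = 16.1 Ω
X_C = 1/(ωC) = 57.4 Ω
Net reactance X = X_L − X_C = -41.3 Ω
Z = 36.0 − j41.3 Ω
|Z| = √(36.0² + 41.3²) = 54.8 Ω
∠Z = arctan(-41.3/36.0) = -48.9°
I = V/|Z| = 724 mA
P = VI cos φ = 39.7 × 0.724 × cos(-48.9°) = 18.9 W

18.9 W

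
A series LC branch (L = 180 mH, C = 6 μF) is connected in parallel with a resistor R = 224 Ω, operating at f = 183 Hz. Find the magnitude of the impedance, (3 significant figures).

59.8 Ω

ω = 2πf = 1150 rad/s
X_L = ωL = 207 Ω
X_C = 1/(ωC) = 145 Ω
Branch 1: Z₁ = R = 224 Ω
Branch 2 (series LC): Z₂ = j(X_L − X_C) = j62.0 Ω
Parallel: Z = Z₁Z₂/(Z₁+Z₂), |Z| = 59.8 Ω, ∠Z = 74.5°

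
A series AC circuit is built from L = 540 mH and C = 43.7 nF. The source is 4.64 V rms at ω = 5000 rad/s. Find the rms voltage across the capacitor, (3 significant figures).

X_L = ωL = 2700 Ω
X_C = 1/(ωC) = 4580 Ω
Net reactance X = X_L − X_C = -1880 Ω
Z = − j1880 Ω
|Z| = √(0² + 1880²) = 1880 Ω
I = V/|Z| = 2.47 mA
V_C = I·|Z_C| = 0.00247 × 4580 = 11.3 V

11.3 V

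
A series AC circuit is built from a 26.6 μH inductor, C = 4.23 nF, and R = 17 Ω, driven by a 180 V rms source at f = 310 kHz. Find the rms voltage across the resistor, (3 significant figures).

42.7 V

ω = 2πf = 1.948e+06 rad/s
X_L = ωL = 51.8 Ω
X_C = 1/(ωC) = 121 Ω
Net reactance X = X_L − X_C = -69.6 Ω
Z = 17.0 − j69.6 Ω
|Z| = √(17.0² + 69.6²) = 71.6 Ω
I = V/|Z| = 2.51 A
V_R = I·|Z_R| = 2.51 × 17.0 = 42.7 V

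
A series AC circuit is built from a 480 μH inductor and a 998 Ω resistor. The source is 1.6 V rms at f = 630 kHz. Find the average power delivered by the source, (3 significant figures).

ω = 2πf = 3.958e+06 rad/s
X_L = ωL = 1900 Ω
Z = 998 + j1900 Ω
|Z| = √(998² + 1900²) = 2150 Ω
∠Z = arctan(1900/998) = 62.3°
I = V/|Z| = 746 μA
P = VI cos φ = 1.6 × 0.000746 × cos(62.3°) = 555 μW

555 μW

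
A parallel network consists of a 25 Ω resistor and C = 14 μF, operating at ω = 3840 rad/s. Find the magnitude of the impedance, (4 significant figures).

X_C = 1/(ωC) = 18.60 Ω
Parallel: admittances add. Y = 1/R + jωC
Y = (0.04000 + j0.05376) S
|Y| = 0.06701 S → |Z| = 1/|Y| = 14.92 Ω, ∠Z = −∠Y = -53.35°

14.92 Ω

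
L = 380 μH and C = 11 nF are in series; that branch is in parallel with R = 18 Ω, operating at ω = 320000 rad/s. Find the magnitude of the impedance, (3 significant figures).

17.9 Ω

X_L = ωL = 122 Ω
X_C = 1/(ωC) = 284 Ω
Branch 1: Z₁ = R = 18.0 Ω
Branch 2 (series LC): Z₂ = j(X_L − X_C) = −j162 Ω
Parallel: Z = Z₁Z₂/(Z₁+Z₂), |Z| = 17.9 Ω, ∠Z = -6.32°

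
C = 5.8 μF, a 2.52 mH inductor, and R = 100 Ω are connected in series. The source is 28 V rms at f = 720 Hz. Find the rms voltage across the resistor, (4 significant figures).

27.05 V

ω = 2πf = 4524 rad/s
X_L = ωL = 11.40 Ω
X_C = 1/(ωC) = 38.11 Ω
Net reactance X = X_L − X_C = -26.71 Ω
Z = 100.0 − j26.71 Ω
|Z| = √(100.0² + 26.71²) = 103.5 Ω
I = V/|Z| = 270.5 mA
V_R = I·|Z_R| = 0.2705 × 100.0 = 27.05 V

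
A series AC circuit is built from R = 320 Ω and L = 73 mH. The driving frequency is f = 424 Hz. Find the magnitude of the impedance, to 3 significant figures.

374 Ω

ω = 2πf = 2664 rad/s
X_L = ωL = 194 Ω
Z = 320 + j194 Ω
|Z| = √(320² + 194²) = 374 Ω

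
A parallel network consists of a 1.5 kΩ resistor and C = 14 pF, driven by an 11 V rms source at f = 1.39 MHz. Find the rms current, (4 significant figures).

ω = 2πf = 8.734e+06 rad/s
X_C = 1/(ωC) = 8179 Ω
Parallel: admittances add. Y = 1/R + jωC
Y = (0.0006667 + j0.0001223) S
|Y| = 0.0006778 S → |Z| = 1/|Y| = 1475 Ω, ∠Z = −∠Y = -10.39°
I = V/|Z| = 11/1475 = 7.456 mA

7.456 mA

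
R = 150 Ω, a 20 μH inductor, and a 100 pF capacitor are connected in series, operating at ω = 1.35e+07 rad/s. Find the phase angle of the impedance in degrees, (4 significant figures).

-72.33°

X_L = ωL = 270.0 Ω
X_C = 1/(ωC) = 740.7 Ω
Net reactance X = X_L − X_C = -470.7 Ω
Z = 150.0 − j470.7 Ω
|Z| = √(150.0² + 470.7²) = 494.1 Ω
∠Z = arctan(-470.7/150.0) = -72.33°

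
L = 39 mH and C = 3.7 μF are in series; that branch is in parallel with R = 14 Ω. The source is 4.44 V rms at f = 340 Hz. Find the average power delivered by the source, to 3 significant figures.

1.41 W

ω = 2πf = 2136 rad/s
X_L = ωL = 83.3 Ω
X_C = 1/(ωC) = 127 Ω
Branch 1: Z₁ = R = 14.0 Ω
Branch 2 (series LC): Z₂ = j(X_L − X_C) = −j43.2 Ω
Parallel: Z = Z₁Z₂/(Z₁+Z₂), |Z| = 13.3 Ω, ∠Z = -18.0°
I = V/|Z| = 333 mA
P = VI cos φ = 4.44 × 0.333 × cos(-18.0°) = 1.41 W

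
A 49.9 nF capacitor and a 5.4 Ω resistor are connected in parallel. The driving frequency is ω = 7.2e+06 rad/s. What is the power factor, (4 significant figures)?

0.4582

X_C = 1/(ωC) = 2.783 Ω
Parallel: admittances add. Y = 1/R + jωC
Y = (0.1852 + j0.3593) S
|Y| = 0.4042 S → |Z| = 1/|Y| = 2.474 Ω, ∠Z = −∠Y = -62.73°
cos φ = cos(-62.73°) = 0.4582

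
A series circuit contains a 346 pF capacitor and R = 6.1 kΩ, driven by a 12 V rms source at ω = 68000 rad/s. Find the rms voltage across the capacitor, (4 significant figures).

X_C = 1/(ωC) = 42500 Ω
Z = 6100 − j42500 Ω
|Z| = √(6100² + 42500²) = 42940 Ω
I = V/|Z| = 279.5 μA
V_C = I·|Z_C| = 0.0002795 × 42500 = 11.88 V

11.88 V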